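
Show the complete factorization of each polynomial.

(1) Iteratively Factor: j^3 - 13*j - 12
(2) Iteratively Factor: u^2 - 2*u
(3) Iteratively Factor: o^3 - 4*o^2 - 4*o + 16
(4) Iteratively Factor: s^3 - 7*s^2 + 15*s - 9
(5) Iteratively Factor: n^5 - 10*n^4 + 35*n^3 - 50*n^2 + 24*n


(1) = (j - 4)*(j^2 + 4*j + 3) = (j - 4)*(j + 1)*(j + 3)
(2) = (u)*(u - 2)
(3) = (o - 4)*(o^2 - 4) = (o - 4)*(o - 2)*(o + 2)
(4) = (s - 3)*(s^2 - 4*s + 3) = (s - 3)*(s - 1)*(s - 3)
(5) = (n - 2)*(n^4 - 8*n^3 + 19*n^2 - 12*n) = (n - 3)*(n - 2)*(n^3 - 5*n^2 + 4*n) = n*(n - 3)*(n - 2)*(n^2 - 5*n + 4) = n*(n - 3)*(n - 2)*(n - 1)*(n - 4)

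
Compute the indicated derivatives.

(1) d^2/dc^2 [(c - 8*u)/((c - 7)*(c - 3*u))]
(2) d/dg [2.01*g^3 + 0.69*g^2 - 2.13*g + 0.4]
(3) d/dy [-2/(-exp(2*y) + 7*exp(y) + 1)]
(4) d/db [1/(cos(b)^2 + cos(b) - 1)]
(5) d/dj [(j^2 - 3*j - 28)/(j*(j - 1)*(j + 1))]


(1) = 2*((c - 7)^2*(c - 8*u) - (c - 7)^2*(c - 3*u) + (c - 7)*(c - 8*u)*(c - 3*u) - (c - 7)*(c - 3*u)^2 + (c - 8*u)*(c - 3*u)^2)/((c - 7)^3*(c - 3*u)^3)
(2) = 6.03*g^2 + 1.38*g - 2.13
(3) = (14 - 4*exp(y))*exp(y)/(-exp(2*y) + 7*exp(y) + 1)^2
(4) = (2*cos(b) + 1)*sin(b)/(-sin(b)^2 + cos(b))^2
(5) = (-j^4 + 6*j^3 + 83*j^2 - 28)/(j^6 - 2*j^4 + j^2)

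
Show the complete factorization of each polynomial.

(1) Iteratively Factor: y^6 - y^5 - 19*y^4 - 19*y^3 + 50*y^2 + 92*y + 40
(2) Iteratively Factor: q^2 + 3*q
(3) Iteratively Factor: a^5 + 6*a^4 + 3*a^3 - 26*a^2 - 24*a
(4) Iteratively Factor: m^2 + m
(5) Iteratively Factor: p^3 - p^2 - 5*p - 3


(1) = (y - 2)*(y^5 + y^4 - 17*y^3 - 53*y^2 - 56*y - 20) = (y - 2)*(y + 2)*(y^4 - y^3 - 15*y^2 - 23*y - 10) = (y - 2)*(y + 2)^2*(y^3 - 3*y^2 - 9*y - 5) = (y - 2)*(y + 1)*(y + 2)^2*(y^2 - 4*y - 5) = (y - 2)*(y + 1)^2*(y + 2)^2*(y - 5)
(2) = (q)*(q + 3)
(3) = (a + 1)*(a^4 + 5*a^3 - 2*a^2 - 24*a) = (a + 1)*(a + 3)*(a^3 + 2*a^2 - 8*a) = a*(a + 1)*(a + 3)*(a^2 + 2*a - 8) = a*(a - 2)*(a + 1)*(a + 3)*(a + 4)
(4) = (m + 1)*(m)
(5) = (p - 3)*(p^2 + 2*p + 1) = (p - 3)*(p + 1)*(p + 1)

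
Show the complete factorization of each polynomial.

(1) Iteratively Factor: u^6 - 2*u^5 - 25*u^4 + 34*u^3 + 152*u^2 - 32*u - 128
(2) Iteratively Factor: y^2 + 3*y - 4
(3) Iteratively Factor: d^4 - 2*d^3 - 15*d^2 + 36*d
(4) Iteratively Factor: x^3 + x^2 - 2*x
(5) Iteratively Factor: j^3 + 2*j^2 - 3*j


(1) = (u - 4)*(u^5 + 2*u^4 - 17*u^3 - 34*u^2 + 16*u + 32) = (u - 4)*(u + 2)*(u^4 - 17*u^2 + 16) = (u - 4)*(u + 1)*(u + 2)*(u^3 - u^2 - 16*u + 16) = (u - 4)^2*(u + 1)*(u + 2)*(u^2 + 3*u - 4) = (u - 4)^2*(u - 1)*(u + 1)*(u + 2)*(u + 4)
(2) = (y - 1)*(y + 4)
(3) = (d)*(d^3 - 2*d^2 - 15*d + 36) = d*(d + 4)*(d^2 - 6*d + 9) = d*(d - 3)*(d + 4)*(d - 3)
(4) = (x)*(x^2 + x - 2) = x*(x + 2)*(x - 1)
(5) = (j)*(j^2 + 2*j - 3) = j*(j + 3)*(j - 1)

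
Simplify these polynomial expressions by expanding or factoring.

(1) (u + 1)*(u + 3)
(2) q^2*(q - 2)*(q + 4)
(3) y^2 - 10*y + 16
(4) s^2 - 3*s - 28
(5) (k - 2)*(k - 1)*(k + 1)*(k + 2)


(1) = u^2 + 4*u + 3
(2) = q^4 + 2*q^3 - 8*q^2
(3) = (y - 8)*(y - 2)
(4) = (s - 7)*(s + 4)
(5) = k^4 - 5*k^2 + 4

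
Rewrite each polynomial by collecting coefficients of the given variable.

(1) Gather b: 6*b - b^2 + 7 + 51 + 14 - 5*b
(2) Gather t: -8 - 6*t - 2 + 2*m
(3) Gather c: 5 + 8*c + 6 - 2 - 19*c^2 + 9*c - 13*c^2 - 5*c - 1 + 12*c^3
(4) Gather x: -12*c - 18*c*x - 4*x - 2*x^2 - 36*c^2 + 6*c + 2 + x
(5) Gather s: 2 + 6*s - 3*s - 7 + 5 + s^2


(1) = -b^2 + b + 72
(2) = 2*m - 6*t - 10
(3) = 12*c^3 - 32*c^2 + 12*c + 8
(4) = -36*c^2 - 6*c - 2*x^2 + x*(-18*c - 3) + 2
(5) = s^2 + 3*s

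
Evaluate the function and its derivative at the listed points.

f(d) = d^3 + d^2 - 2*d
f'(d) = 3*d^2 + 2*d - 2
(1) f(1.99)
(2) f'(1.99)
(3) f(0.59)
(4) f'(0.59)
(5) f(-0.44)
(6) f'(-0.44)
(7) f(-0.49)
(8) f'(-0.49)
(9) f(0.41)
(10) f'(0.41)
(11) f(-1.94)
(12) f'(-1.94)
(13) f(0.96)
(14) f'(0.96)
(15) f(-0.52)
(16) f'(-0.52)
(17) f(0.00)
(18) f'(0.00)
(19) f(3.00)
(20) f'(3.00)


(1) = 7.86
(2) = 13.86
(3) = -0.63
(4) = 0.22
(5) = 0.99
(6) = -2.30
(7) = 1.10
(8) = -2.26
(9) = -0.58
(10) = -0.68
(11) = 0.34
(12) = 5.41
(13) = -0.11
(14) = 2.68
(15) = 1.17
(16) = -2.23
(17) = 0.00
(18) = -2.00
(19) = 30.00
(20) = 31.00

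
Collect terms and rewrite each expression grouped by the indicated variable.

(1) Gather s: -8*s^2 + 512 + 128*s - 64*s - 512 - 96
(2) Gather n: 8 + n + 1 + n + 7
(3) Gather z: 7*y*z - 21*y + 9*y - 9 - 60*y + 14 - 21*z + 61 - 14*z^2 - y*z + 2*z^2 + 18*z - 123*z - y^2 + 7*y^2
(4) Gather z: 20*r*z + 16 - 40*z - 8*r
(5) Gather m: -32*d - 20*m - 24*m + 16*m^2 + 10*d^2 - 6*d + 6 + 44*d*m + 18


(1) = -8*s^2 + 64*s - 96
(2) = 2*n + 16
(3) = 6*y^2 - 72*y - 12*z^2 + z*(6*y - 126) + 66
(4) = -8*r + z*(20*r - 40) + 16
(5) = 10*d^2 - 38*d + 16*m^2 + m*(44*d - 44) + 24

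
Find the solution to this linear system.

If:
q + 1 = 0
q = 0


Then:
No Solution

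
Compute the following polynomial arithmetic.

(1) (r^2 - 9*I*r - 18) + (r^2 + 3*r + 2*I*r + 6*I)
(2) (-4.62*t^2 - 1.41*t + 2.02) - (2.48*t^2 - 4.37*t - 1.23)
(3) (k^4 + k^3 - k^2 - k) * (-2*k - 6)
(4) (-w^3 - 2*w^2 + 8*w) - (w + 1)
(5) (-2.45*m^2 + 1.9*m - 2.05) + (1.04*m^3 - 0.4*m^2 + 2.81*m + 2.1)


(1) = 2*r^2 + 3*r - 7*I*r - 18 + 6*I
(2) = -7.1*t^2 + 2.96*t + 3.25
(3) = -2*k^5 - 8*k^4 - 4*k^3 + 8*k^2 + 6*k
(4) = -w^3 - 2*w^2 + 7*w - 1
(5) = 1.04*m^3 - 2.85*m^2 + 4.71*m + 0.05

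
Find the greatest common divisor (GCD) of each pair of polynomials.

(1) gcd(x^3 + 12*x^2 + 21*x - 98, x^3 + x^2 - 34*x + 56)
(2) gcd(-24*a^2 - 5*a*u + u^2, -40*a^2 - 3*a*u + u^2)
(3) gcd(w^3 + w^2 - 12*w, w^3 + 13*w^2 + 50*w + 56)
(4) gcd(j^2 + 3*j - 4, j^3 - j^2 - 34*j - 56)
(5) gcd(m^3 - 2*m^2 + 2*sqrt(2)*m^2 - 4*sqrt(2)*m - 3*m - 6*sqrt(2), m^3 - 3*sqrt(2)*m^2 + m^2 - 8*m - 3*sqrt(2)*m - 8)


(1) = gcd((x - 2)*(x + 7)^2, (x - 4)*(x - 2)*(x + 7)) = x^2 + 5*x - 14
(2) = gcd((-8*a + u)*(3*a + u), (-8*a + u)*(5*a + u)) = -8*a + u
(3) = w + 4
(4) = j + 4
(5) = m + 1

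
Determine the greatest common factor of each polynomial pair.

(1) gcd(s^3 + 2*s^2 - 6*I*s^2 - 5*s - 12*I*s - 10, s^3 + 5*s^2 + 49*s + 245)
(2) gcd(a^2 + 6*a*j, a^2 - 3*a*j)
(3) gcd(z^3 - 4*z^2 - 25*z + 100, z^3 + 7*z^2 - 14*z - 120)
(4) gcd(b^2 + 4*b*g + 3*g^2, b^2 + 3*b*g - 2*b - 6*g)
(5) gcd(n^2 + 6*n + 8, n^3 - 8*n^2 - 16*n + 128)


(1) = gcd((s + 2)*(s - 5*I)*(s - I), (s + 5)*(s - 7*I)*(s + 7*I)) = 1
(2) = gcd(a*(a + 6*j), a*(a - 3*j)) = a
(3) = gcd((z - 5)*(z - 4)*(z + 5), (z - 4)*(z + 5)*(z + 6)) = z^2 + z - 20
(4) = b + 3*g
(5) = n + 4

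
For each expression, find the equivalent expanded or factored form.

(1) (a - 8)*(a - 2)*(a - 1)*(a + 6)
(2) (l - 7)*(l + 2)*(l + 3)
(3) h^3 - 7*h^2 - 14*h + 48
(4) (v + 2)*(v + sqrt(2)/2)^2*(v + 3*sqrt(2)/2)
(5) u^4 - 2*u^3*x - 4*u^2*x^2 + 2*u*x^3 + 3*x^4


(1) = a^4 - 5*a^3 - 40*a^2 + 140*a - 96
(2) = l^3 - 2*l^2 - 29*l - 42
(3) = (h - 8)*(h - 2)*(h + 3)
(4) = v^4 + 2*v^3 + 5*sqrt(2)*v^3/2 + 7*v^2/2 + 5*sqrt(2)*v^2 + 3*sqrt(2)*v/4 + 7*v + 3*sqrt(2)/2
(5) = (u - 3*x)*(u - x)*(u + x)^2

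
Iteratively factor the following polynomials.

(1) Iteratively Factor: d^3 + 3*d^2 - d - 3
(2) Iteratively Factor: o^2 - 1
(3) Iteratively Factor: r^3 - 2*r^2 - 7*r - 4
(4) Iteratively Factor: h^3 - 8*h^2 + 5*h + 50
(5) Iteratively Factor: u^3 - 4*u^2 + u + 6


(1) = (d + 1)*(d^2 + 2*d - 3) = (d - 1)*(d + 1)*(d + 3)
(2) = (o - 1)*(o + 1)
(3) = (r + 1)*(r^2 - 3*r - 4) = (r + 1)^2*(r - 4)
(4) = (h - 5)*(h^2 - 3*h - 10) = (h - 5)*(h + 2)*(h - 5)
(5) = (u - 2)*(u^2 - 2*u - 3) = (u - 2)*(u + 1)*(u - 3)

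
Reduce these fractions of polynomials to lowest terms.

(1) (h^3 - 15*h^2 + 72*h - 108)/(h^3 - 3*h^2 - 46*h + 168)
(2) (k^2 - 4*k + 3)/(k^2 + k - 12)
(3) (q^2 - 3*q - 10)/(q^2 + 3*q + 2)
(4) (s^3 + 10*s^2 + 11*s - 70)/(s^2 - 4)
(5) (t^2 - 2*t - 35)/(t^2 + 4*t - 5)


(1) = (h^2 - 9*h + 18)/(h^2 + 3*h - 28)
(2) = (k - 1)/(k + 4)
(3) = (q - 5)/(q + 1)
(4) = (s^2 + 12*s + 35)/(s + 2)
(5) = (t - 7)/(t - 1)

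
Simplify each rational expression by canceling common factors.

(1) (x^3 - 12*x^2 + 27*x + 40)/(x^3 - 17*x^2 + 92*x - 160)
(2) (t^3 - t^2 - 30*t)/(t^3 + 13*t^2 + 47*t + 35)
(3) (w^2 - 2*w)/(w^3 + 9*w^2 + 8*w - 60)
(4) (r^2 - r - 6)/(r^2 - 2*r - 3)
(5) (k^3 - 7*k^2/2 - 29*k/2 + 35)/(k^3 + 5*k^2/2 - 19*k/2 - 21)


(1) = (x + 1)/(x - 4)
(2) = (t^2 - 6*t)/(t^2 + 8*t + 7)
(3) = w/(w^2 + 11*w + 30)
(4) = (r + 2)/(r + 1)
(5) = (k^2 - 7*k + 10)/(k^2 - k - 6)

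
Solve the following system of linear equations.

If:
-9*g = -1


Then:
g = 1/9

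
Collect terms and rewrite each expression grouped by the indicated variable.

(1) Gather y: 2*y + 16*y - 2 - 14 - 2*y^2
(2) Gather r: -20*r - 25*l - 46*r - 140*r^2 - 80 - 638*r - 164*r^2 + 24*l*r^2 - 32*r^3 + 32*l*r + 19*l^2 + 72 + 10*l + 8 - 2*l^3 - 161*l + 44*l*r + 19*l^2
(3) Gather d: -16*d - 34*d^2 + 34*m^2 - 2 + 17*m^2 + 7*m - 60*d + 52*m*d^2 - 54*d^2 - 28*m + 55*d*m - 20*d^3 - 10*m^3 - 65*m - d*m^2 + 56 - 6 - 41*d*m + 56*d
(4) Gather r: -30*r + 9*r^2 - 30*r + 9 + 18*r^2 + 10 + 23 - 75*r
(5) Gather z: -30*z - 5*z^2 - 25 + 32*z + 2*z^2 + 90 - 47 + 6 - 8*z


(1) = -2*y^2 + 18*y - 16
(2) = -2*l^3 + 38*l^2 - 176*l - 32*r^3 + r^2*(24*l - 304) + r*(76*l - 704)
(3) = -20*d^3 + d^2*(52*m - 88) + d*(-m^2 + 14*m - 20) - 10*m^3 + 51*m^2 - 86*m + 48
(4) = 27*r^2 - 135*r + 42
(5) = -3*z^2 - 6*z + 24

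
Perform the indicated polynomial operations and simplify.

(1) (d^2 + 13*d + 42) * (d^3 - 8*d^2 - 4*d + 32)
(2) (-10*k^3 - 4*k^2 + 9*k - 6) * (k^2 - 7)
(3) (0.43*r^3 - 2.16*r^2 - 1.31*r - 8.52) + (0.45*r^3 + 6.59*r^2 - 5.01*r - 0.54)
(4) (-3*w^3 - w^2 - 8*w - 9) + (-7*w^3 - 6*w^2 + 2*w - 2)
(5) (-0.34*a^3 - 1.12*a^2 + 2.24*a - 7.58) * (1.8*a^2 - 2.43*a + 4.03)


(1) = d^5 + 5*d^4 - 66*d^3 - 356*d^2 + 248*d + 1344
(2) = -10*k^5 - 4*k^4 + 79*k^3 + 22*k^2 - 63*k + 42
(3) = 0.88*r^3 + 4.43*r^2 - 6.32*r - 9.06
(4) = -10*w^3 - 7*w^2 - 6*w - 11
(5) = -0.612*a^5 - 1.1898*a^4 + 5.3834*a^3 - 23.6008*a^2 + 27.4466*a - 30.5474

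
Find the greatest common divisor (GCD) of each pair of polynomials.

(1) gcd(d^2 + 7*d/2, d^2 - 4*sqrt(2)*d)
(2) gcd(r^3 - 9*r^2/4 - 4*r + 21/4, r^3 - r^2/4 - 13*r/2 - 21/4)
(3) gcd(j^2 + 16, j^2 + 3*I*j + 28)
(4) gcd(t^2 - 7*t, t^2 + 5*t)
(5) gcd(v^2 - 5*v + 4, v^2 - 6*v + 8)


(1) = d
(2) = gcd((r - 3)*(r - 1)*(r + 7/4), (r - 3)*(r + 1)*(r + 7/4)) = r^2 - 5*r/4 - 21/4
(3) = gcd((j - 4*I)*(j + 4*I), (j - 4*I)*(j + 7*I)) = j - 4*I
(4) = gcd(t*(t - 7), t*(t + 5)) = t
(5) = v - 4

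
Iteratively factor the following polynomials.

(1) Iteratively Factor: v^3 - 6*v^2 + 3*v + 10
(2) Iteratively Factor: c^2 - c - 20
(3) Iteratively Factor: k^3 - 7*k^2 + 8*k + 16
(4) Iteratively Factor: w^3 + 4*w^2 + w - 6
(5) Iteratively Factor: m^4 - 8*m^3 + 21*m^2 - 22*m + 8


(1) = (v - 5)*(v^2 - v - 2) = (v - 5)*(v + 1)*(v - 2)
(2) = (c + 4)*(c - 5)
(3) = (k + 1)*(k^2 - 8*k + 16) = (k - 4)*(k + 1)*(k - 4)
(4) = (w + 3)*(w^2 + w - 2) = (w + 2)*(w + 3)*(w - 1)
(5) = (m - 1)*(m^3 - 7*m^2 + 14*m - 8) = (m - 2)*(m - 1)*(m^2 - 5*m + 4) = (m - 2)*(m - 1)^2*(m - 4)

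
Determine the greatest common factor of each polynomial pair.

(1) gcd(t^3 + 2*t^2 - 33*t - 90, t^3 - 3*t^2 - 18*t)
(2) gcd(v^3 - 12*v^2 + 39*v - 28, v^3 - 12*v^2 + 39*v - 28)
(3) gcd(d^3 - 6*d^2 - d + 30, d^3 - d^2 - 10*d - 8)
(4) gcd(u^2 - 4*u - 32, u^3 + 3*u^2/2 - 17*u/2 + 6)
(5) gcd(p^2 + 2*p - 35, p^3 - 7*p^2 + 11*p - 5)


(1) = t^2 - 3*t - 18
(2) = v^3 - 12*v^2 + 39*v - 28
(3) = gcd((d - 5)*(d - 3)*(d + 2), (d - 4)*(d + 1)*(d + 2)) = d + 2
(4) = gcd((u - 8)*(u + 4), (u - 3/2)*(u - 1)*(u + 4)) = u + 4
(5) = gcd((p - 5)*(p + 7), (p - 5)*(p - 1)^2) = p - 5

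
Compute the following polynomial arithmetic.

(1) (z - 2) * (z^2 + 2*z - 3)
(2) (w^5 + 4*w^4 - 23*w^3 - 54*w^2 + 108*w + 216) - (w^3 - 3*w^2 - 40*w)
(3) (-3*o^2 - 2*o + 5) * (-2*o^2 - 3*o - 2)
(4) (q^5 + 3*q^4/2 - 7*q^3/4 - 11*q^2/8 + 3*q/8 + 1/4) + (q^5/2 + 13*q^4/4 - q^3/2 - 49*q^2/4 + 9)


(1) = z^3 - 7*z + 6
(2) = w^5 + 4*w^4 - 24*w^3 - 51*w^2 + 148*w + 216
(3) = 6*o^4 + 13*o^3 + 2*o^2 - 11*o - 10
(4) = 3*q^5/2 + 19*q^4/4 - 9*q^3/4 - 109*q^2/8 + 3*q/8 + 37/4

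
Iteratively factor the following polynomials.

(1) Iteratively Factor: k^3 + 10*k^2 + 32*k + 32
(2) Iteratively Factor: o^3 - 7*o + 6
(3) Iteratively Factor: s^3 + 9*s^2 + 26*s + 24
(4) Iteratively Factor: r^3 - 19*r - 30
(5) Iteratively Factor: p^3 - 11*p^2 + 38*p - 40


(1) = (k + 2)*(k^2 + 8*k + 16) = (k + 2)*(k + 4)*(k + 4)
(2) = (o + 3)*(o^2 - 3*o + 2) = (o - 1)*(o + 3)*(o - 2)
(3) = (s + 3)*(s^2 + 6*s + 8) = (s + 2)*(s + 3)*(s + 4)
(4) = (r - 5)*(r^2 + 5*r + 6) = (r - 5)*(r + 2)*(r + 3)
(5) = (p - 5)*(p^2 - 6*p + 8) = (p - 5)*(p - 2)*(p - 4)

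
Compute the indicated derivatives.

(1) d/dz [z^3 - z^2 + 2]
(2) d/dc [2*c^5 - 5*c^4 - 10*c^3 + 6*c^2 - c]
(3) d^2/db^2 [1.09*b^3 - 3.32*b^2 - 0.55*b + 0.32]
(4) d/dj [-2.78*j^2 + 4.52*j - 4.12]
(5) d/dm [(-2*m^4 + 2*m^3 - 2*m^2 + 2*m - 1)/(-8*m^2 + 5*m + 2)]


(1) = z*(3*z - 2)
(2) = 10*c^4 - 20*c^3 - 30*c^2 + 12*c - 1
(3) = 6.54*b - 6.64
(4) = 4.52 - 5.56*j
(5) = (32*m^5 - 46*m^4 + 4*m^3 + 18*m^2 - 24*m + 9)/(64*m^4 - 80*m^3 - 7*m^2 + 20*m + 4)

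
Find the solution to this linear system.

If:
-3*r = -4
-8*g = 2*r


Then:
g = -1/3
r = 4/3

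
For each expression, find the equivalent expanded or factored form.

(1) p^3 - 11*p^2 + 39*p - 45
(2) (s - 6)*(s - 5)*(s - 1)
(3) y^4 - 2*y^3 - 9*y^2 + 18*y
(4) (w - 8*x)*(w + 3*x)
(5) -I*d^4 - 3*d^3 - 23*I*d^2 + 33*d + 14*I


(1) = (p - 5)*(p - 3)^2
(2) = s^3 - 12*s^2 + 41*s - 30
(3) = y*(y - 3)*(y - 2)*(y + 3)
(4) = w^2 - 5*w*x - 24*x^2
(5) = (d - 7*I)*(d + I)*(d + 2*I)*(-I*d + 1)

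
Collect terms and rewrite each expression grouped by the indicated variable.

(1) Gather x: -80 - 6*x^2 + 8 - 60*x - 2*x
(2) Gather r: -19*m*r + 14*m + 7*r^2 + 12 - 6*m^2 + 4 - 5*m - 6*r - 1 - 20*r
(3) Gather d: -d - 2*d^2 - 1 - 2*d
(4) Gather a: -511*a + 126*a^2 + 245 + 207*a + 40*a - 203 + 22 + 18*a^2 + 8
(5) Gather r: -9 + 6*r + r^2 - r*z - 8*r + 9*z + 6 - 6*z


(1) = -6*x^2 - 62*x - 72
(2) = -6*m^2 + 9*m + 7*r^2 + r*(-19*m - 26) + 15
(3) = -2*d^2 - 3*d - 1
(4) = 144*a^2 - 264*a + 72
(5) = r^2 + r*(-z - 2) + 3*z - 3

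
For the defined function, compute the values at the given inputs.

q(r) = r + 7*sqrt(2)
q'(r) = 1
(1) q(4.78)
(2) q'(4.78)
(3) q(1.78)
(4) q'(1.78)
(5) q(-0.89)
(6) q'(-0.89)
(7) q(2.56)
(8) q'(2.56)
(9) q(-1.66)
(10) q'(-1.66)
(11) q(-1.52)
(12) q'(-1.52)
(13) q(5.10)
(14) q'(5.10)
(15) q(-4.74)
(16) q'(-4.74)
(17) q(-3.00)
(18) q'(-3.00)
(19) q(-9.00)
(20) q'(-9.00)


(1) = 14.68
(2) = 1.00
(3) = 11.68
(4) = 1.00
(5) = 9.01
(6) = 1.00
(7) = 12.46
(8) = 1.00
(9) = 8.24
(10) = 1.00
(11) = 8.38
(12) = 1.00
(13) = 15.00
(14) = 1.00
(15) = 5.16
(16) = 1.00
(17) = 6.90
(18) = 1.00
(19) = 0.90
(20) = 1.00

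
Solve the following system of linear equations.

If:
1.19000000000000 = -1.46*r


Then:
r = -0.82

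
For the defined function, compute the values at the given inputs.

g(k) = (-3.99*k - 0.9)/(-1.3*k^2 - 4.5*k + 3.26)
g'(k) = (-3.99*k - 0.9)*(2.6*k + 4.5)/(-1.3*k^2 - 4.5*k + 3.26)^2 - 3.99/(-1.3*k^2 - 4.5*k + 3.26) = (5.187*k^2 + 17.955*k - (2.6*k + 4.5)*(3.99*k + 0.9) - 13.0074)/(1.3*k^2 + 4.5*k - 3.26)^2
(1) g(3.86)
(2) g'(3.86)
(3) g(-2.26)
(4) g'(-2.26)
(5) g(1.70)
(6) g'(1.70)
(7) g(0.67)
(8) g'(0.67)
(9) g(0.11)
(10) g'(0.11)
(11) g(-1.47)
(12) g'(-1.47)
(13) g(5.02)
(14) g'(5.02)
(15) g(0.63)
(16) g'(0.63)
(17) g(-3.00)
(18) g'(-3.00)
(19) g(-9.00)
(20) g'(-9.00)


(1) = 0.49
(2) = -0.09
(3) = 1.20
(4) = -0.83
(5) = 0.94
(6) = -0.54
(7) = 10.55
(8) = -182.79
(9) = -0.49
(10) = -2.30
(11) = 0.70
(12) = -0.50
(13) = 0.40
(14) = -0.06
(15) = 37.53
(16) = -2488.09
(17) = 2.19
(18) = -2.22
(19) = -0.57
(20) = -0.11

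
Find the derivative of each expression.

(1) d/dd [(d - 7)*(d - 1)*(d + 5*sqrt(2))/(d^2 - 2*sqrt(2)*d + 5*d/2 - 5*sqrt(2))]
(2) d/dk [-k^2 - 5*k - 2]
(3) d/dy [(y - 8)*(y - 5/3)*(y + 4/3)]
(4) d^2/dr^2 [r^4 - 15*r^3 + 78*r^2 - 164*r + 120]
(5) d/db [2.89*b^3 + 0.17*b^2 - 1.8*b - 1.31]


(1) = 2*(2*d^4 - 8*sqrt(2)*d^3 + 10*d^3 - 94*d^2 + 107*sqrt(2)*d^2 - 200*d + 20*sqrt(2)*d - 245*sqrt(2) + 1080)/(4*d^4 - 16*sqrt(2)*d^3 + 20*d^3 - 80*sqrt(2)*d^2 + 57*d^2 - 100*sqrt(2)*d + 160*d + 200)
(2) = -2*k - 5
(3) = 3*y^2 - 50*y/3 + 4/9
(4) = 12*r^2 - 90*r + 156
(5) = 8.67*b^2 + 0.34*b - 1.8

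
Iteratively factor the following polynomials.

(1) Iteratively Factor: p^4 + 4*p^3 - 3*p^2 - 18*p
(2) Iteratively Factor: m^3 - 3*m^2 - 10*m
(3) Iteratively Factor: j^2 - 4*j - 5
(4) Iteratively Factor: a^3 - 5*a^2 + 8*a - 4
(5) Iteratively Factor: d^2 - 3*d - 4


(1) = (p)*(p^3 + 4*p^2 - 3*p - 18) = p*(p + 3)*(p^2 + p - 6) = p*(p - 2)*(p + 3)*(p + 3)
(2) = (m - 5)*(m^2 + 2*m) = (m - 5)*(m + 2)*(m)
(3) = (j + 1)*(j - 5)
(4) = (a - 1)*(a^2 - 4*a + 4) = (a - 2)*(a - 1)*(a - 2)
(5) = (d + 1)*(d - 4)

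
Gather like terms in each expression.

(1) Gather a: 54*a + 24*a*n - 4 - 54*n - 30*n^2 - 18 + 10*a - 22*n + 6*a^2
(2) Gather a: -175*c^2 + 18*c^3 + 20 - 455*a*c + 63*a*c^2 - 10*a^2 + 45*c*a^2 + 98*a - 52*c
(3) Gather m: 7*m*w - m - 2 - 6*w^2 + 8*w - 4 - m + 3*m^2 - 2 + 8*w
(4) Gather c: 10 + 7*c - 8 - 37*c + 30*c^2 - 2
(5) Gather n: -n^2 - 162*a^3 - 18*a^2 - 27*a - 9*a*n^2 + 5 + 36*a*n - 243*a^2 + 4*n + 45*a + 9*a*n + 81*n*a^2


(1) = 6*a^2 + a*(24*n + 64) - 30*n^2 - 76*n - 22
(2) = a^2*(45*c - 10) + a*(63*c^2 - 455*c + 98) + 18*c^3 - 175*c^2 - 52*c + 20
(3) = 3*m^2 + m*(7*w - 2) - 6*w^2 + 16*w - 8
(4) = 30*c^2 - 30*c
(5) = -162*a^3 - 261*a^2 + 18*a + n^2*(-9*a - 1) + n*(81*a^2 + 45*a + 4) + 5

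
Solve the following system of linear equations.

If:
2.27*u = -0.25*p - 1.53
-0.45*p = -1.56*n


Then:
n = -2.61923076923077*u - 1.76538461538462
p = -9.08*u - 6.12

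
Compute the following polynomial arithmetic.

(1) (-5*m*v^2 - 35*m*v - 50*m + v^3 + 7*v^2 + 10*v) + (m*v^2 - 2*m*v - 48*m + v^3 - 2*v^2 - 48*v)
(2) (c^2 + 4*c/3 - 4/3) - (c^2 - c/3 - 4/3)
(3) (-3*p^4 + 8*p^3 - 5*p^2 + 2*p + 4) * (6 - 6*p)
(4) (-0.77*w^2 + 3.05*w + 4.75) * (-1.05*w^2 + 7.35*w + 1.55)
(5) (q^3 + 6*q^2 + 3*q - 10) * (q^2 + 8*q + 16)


(1) = -4*m*v^2 - 37*m*v - 98*m + 2*v^3 + 5*v^2 - 38*v
(2) = 5*c/3
(3) = 18*p^5 - 66*p^4 + 78*p^3 - 42*p^2 - 12*p + 24
(4) = 0.8085*w^4 - 8.862*w^3 + 16.2365*w^2 + 39.64*w + 7.3625
(5) = q^5 + 14*q^4 + 67*q^3 + 110*q^2 - 32*q - 160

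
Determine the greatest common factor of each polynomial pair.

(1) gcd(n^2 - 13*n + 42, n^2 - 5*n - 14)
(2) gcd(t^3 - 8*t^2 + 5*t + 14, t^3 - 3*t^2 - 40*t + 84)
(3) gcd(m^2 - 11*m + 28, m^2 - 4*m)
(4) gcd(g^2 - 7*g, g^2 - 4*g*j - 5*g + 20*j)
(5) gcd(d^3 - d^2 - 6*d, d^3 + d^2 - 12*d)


(1) = n - 7
(2) = t^2 - 9*t + 14
(3) = m - 4
(4) = gcd(g*(g - 7), (g - 5)*(g - 4*j)) = 1
(5) = gcd(d*(d - 3)*(d + 2), d*(d - 3)*(d + 4)) = d^2 - 3*d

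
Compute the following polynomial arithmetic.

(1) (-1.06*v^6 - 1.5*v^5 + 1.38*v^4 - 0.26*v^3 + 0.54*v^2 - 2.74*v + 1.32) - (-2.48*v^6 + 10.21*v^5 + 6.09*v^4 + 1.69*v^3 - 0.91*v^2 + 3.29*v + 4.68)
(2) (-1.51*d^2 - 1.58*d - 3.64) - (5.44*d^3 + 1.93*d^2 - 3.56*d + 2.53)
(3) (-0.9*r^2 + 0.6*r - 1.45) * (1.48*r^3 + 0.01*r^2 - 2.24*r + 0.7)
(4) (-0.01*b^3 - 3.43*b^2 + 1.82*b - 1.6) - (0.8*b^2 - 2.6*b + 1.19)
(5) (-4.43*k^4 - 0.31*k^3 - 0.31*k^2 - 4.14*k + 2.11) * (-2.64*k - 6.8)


(1) = 1.42*v^6 - 11.71*v^5 - 4.71*v^4 - 1.95*v^3 + 1.45*v^2 - 6.03*v - 3.36
(2) = -5.44*d^3 - 3.44*d^2 + 1.98*d - 6.17
(3) = -1.332*r^5 + 0.879*r^4 - 0.124*r^3 - 1.9885*r^2 + 3.668*r - 1.015
(4) = -0.01*b^3 - 4.23*b^2 + 4.42*b - 2.79
(5) = 11.6952*k^5 + 30.9424*k^4 + 2.9264*k^3 + 13.0376*k^2 + 22.5816*k - 14.348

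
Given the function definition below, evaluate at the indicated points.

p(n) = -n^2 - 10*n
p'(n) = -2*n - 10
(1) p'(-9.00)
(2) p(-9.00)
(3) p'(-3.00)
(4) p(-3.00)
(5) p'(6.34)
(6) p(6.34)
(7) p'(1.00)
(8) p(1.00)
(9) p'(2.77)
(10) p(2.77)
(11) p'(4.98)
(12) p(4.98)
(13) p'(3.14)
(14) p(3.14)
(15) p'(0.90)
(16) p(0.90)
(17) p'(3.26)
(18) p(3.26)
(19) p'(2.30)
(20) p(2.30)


(1) = 8.00
(2) = 9.00
(3) = -4.00
(4) = 21.00
(5) = -22.68
(6) = -103.60
(7) = -12.00
(8) = -11.00
(9) = -15.54
(10) = -35.37
(11) = -19.96
(12) = -74.60
(13) = -16.28
(14) = -41.26
(15) = -11.80
(16) = -9.81
(17) = -16.52
(18) = -43.23
(19) = -14.60
(20) = -28.29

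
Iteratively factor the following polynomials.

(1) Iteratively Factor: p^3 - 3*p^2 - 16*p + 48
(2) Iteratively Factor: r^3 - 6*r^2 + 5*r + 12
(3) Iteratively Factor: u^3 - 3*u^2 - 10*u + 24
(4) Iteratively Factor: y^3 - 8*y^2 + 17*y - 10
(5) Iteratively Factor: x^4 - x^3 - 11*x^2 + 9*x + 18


(1) = (p - 4)*(p^2 + p - 12) = (p - 4)*(p + 4)*(p - 3)
(2) = (r - 4)*(r^2 - 2*r - 3) = (r - 4)*(r - 3)*(r + 1)
(3) = (u - 2)*(u^2 - u - 12) = (u - 4)*(u - 2)*(u + 3)
(4) = (y - 5)*(y^2 - 3*y + 2) = (y - 5)*(y - 2)*(y - 1)
(5) = (x + 1)*(x^3 - 2*x^2 - 9*x + 18) = (x - 3)*(x + 1)*(x^2 + x - 6) = (x - 3)*(x + 1)*(x + 3)*(x - 2)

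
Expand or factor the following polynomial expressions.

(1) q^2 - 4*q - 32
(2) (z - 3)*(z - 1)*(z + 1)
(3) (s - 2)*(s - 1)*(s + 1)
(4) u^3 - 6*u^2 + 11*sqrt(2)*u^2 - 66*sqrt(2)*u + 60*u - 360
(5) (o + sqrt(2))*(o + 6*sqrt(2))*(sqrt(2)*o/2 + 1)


(1) = (q - 8)*(q + 4)
(2) = z^3 - 3*z^2 - z + 3
(3) = s^3 - 2*s^2 - s + 2
(4) = (u - 6)*(u + 5*sqrt(2))*(u + 6*sqrt(2))
(5) = sqrt(2)*o^3/2 + 8*o^2 + 13*sqrt(2)*o + 12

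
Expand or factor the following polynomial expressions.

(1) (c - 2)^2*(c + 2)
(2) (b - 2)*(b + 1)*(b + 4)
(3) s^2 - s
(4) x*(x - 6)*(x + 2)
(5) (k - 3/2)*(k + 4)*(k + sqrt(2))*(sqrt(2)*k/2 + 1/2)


(1) = c^3 - 2*c^2 - 4*c + 8
(2) = b^3 + 3*b^2 - 6*b - 8
(3) = s*(s - 1)
(4) = x^3 - 4*x^2 - 12*x
(5) = sqrt(2)*k^4/2 + 3*k^3/2 + 5*sqrt(2)*k^3/4 - 5*sqrt(2)*k^2/2 + 15*k^2/4 - 9*k + 5*sqrt(2)*k/4 - 3*sqrt(2)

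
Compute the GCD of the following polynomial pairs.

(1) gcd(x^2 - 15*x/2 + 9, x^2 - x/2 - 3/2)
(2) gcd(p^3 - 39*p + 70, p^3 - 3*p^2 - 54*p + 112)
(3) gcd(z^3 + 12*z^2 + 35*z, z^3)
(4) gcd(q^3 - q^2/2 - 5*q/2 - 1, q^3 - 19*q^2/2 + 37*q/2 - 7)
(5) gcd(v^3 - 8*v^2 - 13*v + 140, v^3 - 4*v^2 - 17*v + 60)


(1) = gcd((x - 6)*(x - 3/2), (x - 3/2)*(x + 1)) = x - 3/2
(2) = gcd((p - 5)*(p - 2)*(p + 7), (p - 8)*(p - 2)*(p + 7)) = p^2 + 5*p - 14
(3) = gcd(z*(z + 5)*(z + 7), z^3) = z
(4) = gcd((q - 2)*(q + 1/2)*(q + 1), (q - 7)*(q - 2)*(q - 1/2)) = q - 2
(5) = v^2 - v - 20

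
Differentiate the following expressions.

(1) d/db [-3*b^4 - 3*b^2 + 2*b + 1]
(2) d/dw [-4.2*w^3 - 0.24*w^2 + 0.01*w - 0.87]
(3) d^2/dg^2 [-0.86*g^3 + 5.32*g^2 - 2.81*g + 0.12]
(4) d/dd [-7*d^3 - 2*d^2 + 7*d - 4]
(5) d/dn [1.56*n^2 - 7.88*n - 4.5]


(1) = -12*b^3 - 6*b + 2
(2) = -12.6*w^2 - 0.48*w + 0.01
(3) = 10.64 - 5.16*g
(4) = -21*d^2 - 4*d + 7
(5) = 3.12*n - 7.88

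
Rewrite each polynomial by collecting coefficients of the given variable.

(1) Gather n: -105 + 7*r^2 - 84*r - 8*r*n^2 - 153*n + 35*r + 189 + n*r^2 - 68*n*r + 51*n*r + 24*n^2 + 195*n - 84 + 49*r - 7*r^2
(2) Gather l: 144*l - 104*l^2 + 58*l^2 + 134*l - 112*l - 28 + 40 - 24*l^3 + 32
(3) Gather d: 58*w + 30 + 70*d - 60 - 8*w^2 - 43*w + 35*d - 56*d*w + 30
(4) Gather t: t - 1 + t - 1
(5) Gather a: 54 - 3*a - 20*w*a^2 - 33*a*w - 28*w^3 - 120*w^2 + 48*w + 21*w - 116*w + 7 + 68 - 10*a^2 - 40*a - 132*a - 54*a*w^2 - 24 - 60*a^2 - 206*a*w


(1) = n^2*(24 - 8*r) + n*(r^2 - 17*r + 42)
(2) = -24*l^3 - 46*l^2 + 166*l + 44
(3) = d*(105 - 56*w) - 8*w^2 + 15*w
(4) = 2*t - 2
(5) = a^2*(-20*w - 70) + a*(-54*w^2 - 239*w - 175) - 28*w^3 - 120*w^2 - 47*w + 105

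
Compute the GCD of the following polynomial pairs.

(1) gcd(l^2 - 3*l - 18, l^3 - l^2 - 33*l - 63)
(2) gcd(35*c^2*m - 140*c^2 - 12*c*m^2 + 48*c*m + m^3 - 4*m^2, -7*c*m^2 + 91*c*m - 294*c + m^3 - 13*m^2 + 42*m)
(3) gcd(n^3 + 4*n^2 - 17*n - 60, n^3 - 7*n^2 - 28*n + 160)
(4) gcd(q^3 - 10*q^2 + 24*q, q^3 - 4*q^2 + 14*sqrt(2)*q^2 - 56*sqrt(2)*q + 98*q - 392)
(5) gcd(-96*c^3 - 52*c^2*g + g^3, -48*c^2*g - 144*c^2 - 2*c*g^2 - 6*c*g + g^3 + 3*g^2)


(1) = gcd((l - 6)*(l + 3), (l - 7)*(l + 3)^2) = l + 3
(2) = gcd((-7*c + m)*(-5*c + m)*(m - 4), (-7*c + m)*(m - 7)*(m - 6)) = 7*c - m
(3) = gcd((n - 4)*(n + 3)*(n + 5), (n - 8)*(n - 4)*(n + 5)) = n^2 + n - 20
(4) = gcd(q*(q - 6)*(q - 4), (q - 4)*(q + 7*sqrt(2))^2) = q - 4
(5) = gcd((-8*c + g)*(2*c + g)*(6*c + g), (-8*c + g)*(6*c + g)*(g + 3)) = 48*c^2 + 2*c*g - g^2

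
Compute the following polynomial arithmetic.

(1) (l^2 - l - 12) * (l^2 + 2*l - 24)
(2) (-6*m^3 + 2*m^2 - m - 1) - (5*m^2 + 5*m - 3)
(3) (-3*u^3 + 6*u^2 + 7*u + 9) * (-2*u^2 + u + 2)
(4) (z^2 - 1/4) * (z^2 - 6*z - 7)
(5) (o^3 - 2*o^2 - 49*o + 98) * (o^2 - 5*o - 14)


(1) = l^4 + l^3 - 38*l^2 + 288
(2) = -6*m^3 - 3*m^2 - 6*m + 2
(3) = 6*u^5 - 15*u^4 - 14*u^3 + u^2 + 23*u + 18
(4) = z^4 - 6*z^3 - 29*z^2/4 + 3*z/2 + 7/4
(5) = o^5 - 7*o^4 - 53*o^3 + 371*o^2 + 196*o - 1372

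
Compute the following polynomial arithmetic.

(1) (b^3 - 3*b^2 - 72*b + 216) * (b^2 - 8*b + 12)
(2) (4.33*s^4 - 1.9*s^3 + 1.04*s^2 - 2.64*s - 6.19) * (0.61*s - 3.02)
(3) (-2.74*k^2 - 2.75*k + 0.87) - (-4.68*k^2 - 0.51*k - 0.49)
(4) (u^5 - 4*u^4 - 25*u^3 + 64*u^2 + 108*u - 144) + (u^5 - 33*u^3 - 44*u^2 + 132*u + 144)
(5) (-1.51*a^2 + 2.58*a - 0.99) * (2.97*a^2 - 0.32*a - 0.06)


(1) = b^5 - 11*b^4 - 36*b^3 + 756*b^2 - 2592*b + 2592
(2) = 2.6413*s^5 - 14.2356*s^4 + 6.3724*s^3 - 4.7512*s^2 + 4.1969*s + 18.6938
(3) = 1.94*k^2 - 2.24*k + 1.36
(4) = 2*u^5 - 4*u^4 - 58*u^3 + 20*u^2 + 240*u
(5) = -4.4847*a^4 + 8.1458*a^3 - 3.6753*a^2 + 0.162*a + 0.0594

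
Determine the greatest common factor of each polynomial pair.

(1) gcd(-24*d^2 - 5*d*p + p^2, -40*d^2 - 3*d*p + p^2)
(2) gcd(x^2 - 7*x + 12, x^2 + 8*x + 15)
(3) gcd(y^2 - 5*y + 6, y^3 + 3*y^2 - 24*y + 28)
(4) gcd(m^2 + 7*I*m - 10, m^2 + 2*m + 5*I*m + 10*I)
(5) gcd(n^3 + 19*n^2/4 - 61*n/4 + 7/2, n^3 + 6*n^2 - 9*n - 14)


(1) = gcd((-8*d + p)*(3*d + p), (-8*d + p)*(5*d + p)) = -8*d + p
(2) = gcd((x - 4)*(x - 3), (x + 3)*(x + 5)) = 1
(3) = y - 2
(4) = m + 5*I
(5) = n^2 + 5*n - 14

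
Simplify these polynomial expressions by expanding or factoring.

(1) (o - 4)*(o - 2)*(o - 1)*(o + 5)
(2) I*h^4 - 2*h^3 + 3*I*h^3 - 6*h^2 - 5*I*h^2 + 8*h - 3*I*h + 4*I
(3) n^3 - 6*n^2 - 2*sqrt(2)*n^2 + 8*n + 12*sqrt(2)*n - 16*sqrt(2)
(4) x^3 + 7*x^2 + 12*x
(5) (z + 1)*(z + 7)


(1) = o^4 - 2*o^3 - 21*o^2 + 62*o - 40
(2) = (h + 4)*(h + I)^2*(I*h - I)
(3) = (n - 4)*(n - 2)*(n - 2*sqrt(2))
(4) = x*(x + 3)*(x + 4)
(5) = z^2 + 8*z + 7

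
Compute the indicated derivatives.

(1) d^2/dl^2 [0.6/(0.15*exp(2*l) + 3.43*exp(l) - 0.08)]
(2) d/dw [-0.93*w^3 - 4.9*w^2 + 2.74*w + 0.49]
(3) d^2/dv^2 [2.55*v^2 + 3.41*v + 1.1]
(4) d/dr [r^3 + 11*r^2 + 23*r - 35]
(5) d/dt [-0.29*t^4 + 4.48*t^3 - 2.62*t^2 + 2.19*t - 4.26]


(1) = (0.6*(0.3*exp(l) + 3.43)*(0.6*exp(l) + 6.86)*exp(l) - (0.36*exp(l) + 2.058)*(0.15*exp(2*l) + 3.43*exp(l) - 0.08))*exp(l)/(0.15*exp(2*l) + 3.43*exp(l) - 0.08)^3
(2) = -2.79*w^2 - 9.8*w + 2.74
(3) = 5.10000000000000
(4) = 3*r^2 + 22*r + 23
(5) = -1.16*t^3 + 13.44*t^2 - 5.24*t + 2.19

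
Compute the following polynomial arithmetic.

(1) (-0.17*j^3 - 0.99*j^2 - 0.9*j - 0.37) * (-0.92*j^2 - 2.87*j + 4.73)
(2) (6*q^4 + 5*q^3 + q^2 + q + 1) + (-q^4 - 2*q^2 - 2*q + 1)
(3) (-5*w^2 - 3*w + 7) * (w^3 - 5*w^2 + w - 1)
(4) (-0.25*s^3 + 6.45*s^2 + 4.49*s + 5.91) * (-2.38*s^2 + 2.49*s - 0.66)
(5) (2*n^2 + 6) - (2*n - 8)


(1) = 0.1564*j^5 + 1.3987*j^4 + 2.8652*j^3 - 1.7593*j^2 - 3.1951*j - 1.7501
(2) = 5*q^4 + 5*q^3 - q^2 - q + 2
(3) = -5*w^5 + 22*w^4 + 17*w^3 - 33*w^2 + 10*w - 7
(4) = 0.595*s^5 - 15.9735*s^4 + 5.5393*s^3 - 7.1427*s^2 + 11.7525*s - 3.9006
(5) = 2*n^2 - 2*n + 14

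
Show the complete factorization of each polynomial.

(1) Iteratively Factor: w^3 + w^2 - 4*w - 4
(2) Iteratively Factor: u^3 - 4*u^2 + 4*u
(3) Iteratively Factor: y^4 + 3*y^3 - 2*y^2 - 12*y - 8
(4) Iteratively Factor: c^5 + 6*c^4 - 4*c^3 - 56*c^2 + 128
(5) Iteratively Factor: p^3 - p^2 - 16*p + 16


(1) = (w + 2)*(w^2 - w - 2) = (w - 2)*(w + 2)*(w + 1)
(2) = (u - 2)*(u^2 - 2*u) = (u - 2)^2*(u)
(3) = (y + 2)*(y^3 + y^2 - 4*y - 4) = (y - 2)*(y + 2)*(y^2 + 3*y + 2) = (y - 2)*(y + 2)^2*(y + 1)
(4) = (c + 4)*(c^4 + 2*c^3 - 12*c^2 - 8*c + 32) = (c - 2)*(c + 4)*(c^3 + 4*c^2 - 4*c - 16) = (c - 2)*(c + 2)*(c + 4)*(c^2 + 2*c - 8) = (c - 2)*(c + 2)*(c + 4)^2*(c - 2)
(5) = (p - 4)*(p^2 + 3*p - 4) = (p - 4)*(p - 1)*(p + 4)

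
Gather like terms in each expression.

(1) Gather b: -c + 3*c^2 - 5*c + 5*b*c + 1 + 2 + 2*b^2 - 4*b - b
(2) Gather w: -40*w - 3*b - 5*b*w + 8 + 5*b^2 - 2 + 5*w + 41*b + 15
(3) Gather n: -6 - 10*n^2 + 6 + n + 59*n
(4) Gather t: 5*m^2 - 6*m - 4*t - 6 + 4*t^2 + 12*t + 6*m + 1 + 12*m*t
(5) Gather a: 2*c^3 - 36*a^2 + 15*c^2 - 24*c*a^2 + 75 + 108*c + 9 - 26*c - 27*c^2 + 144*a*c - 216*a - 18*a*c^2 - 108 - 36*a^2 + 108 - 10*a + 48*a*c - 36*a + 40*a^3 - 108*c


(1) = 2*b^2 + b*(5*c - 5) + 3*c^2 - 6*c + 3
(2) = 5*b^2 + 38*b + w*(-5*b - 35) + 21
(3) = -10*n^2 + 60*n
(4) = 5*m^2 + 4*t^2 + t*(12*m + 8) - 5
(5) = 40*a^3 + a^2*(-24*c - 72) + a*(-18*c^2 + 192*c - 262) + 2*c^3 - 12*c^2 - 26*c + 84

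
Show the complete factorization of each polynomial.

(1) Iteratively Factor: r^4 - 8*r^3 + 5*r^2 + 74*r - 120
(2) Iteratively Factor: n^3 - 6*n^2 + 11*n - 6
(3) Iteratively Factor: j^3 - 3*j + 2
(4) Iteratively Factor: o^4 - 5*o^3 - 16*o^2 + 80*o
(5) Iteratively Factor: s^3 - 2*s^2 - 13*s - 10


(1) = (r - 2)*(r^3 - 6*r^2 - 7*r + 60) = (r - 4)*(r - 2)*(r^2 - 2*r - 15) = (r - 5)*(r - 4)*(r - 2)*(r + 3)
(2) = (n - 2)*(n^2 - 4*n + 3) = (n - 3)*(n - 2)*(n - 1)
(3) = (j + 2)*(j^2 - 2*j + 1) = (j - 1)*(j + 2)*(j - 1)
(4) = (o - 5)*(o^3 - 16*o) = (o - 5)*(o + 4)*(o^2 - 4*o) = (o - 5)*(o - 4)*(o + 4)*(o)
(5) = (s + 1)*(s^2 - 3*s - 10) = (s - 5)*(s + 1)*(s + 2)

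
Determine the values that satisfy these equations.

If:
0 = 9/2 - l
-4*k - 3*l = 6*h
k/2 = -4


Then:
h = 37/12
k = -8
l = 9/2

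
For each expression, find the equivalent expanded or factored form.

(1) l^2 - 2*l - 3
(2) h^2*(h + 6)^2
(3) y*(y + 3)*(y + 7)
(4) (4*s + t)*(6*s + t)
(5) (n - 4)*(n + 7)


(1) = (l - 3)*(l + 1)
(2) = h^4 + 12*h^3 + 36*h^2
(3) = y^3 + 10*y^2 + 21*y
(4) = 24*s^2 + 10*s*t + t^2
(5) = n^2 + 3*n - 28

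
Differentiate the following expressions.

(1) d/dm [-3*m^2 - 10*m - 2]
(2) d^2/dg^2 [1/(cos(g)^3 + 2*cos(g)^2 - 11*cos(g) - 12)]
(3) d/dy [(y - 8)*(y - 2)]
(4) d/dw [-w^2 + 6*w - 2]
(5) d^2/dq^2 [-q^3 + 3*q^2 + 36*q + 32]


(1) = -6*m - 10
(2) = ((-41*cos(g) + 16*cos(2*g) + 9*cos(3*g))*(cos(g)^3 + 2*cos(g)^2 - 11*cos(g) - 12)/4 + 2*(3*cos(g)^2 + 4*cos(g) - 11)^2*sin(g)^2)/(cos(g)^3 + 2*cos(g)^2 - 11*cos(g) - 12)^3
(3) = 2*y - 10
(4) = 6 - 2*w
(5) = 6 - 6*q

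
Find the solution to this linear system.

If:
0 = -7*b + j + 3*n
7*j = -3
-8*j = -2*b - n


Then:
b = -75/91
j = -3/7
n = -162/91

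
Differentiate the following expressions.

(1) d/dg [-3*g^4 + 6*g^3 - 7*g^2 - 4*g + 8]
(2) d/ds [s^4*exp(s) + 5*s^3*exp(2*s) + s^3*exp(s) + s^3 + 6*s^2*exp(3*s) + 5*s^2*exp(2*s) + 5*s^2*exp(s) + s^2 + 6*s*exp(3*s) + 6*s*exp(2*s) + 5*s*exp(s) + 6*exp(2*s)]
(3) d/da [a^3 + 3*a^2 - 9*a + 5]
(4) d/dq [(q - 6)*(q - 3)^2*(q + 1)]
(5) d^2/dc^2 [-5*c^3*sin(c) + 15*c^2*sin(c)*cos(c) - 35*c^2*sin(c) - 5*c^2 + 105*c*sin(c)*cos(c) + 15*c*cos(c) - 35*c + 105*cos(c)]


(1) = -12*g^3 + 18*g^2 - 14*g - 4
(2) = s^4*exp(s) + 10*s^3*exp(2*s) + 5*s^3*exp(s) + 18*s^2*exp(3*s) + 25*s^2*exp(2*s) + 8*s^2*exp(s) + 3*s^2 + 30*s*exp(3*s) + 22*s*exp(2*s) + 15*s*exp(s) + 2*s + 6*exp(3*s) + 18*exp(2*s) + 5*exp(s)
(3) = 3*a^2 + 6*a - 9
(4) = 4*q^3 - 33*q^2 + 66*q - 9
(5) = 5*c^3*sin(c) + 35*c^2*sin(c) - 30*c^2*sin(2*c) - 30*c^2*cos(c) - 30*c*sin(c) - 210*c*sin(2*c) - 155*c*cos(c) + 60*c*cos(2*c) - 100*sin(c) + 15*sin(2*c) - 105*cos(c) + 210*cos(2*c) - 10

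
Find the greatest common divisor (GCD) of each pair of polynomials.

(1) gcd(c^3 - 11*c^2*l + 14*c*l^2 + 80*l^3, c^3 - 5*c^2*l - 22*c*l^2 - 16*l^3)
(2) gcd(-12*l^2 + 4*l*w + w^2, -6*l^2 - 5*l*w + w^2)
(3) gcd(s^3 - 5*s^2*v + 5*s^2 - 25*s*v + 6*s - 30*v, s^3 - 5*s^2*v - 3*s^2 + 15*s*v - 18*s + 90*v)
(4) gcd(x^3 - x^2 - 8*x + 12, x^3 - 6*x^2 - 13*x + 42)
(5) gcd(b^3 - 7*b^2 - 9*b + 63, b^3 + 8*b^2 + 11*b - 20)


(1) = gcd((c - 8*l)*(c - 5*l)*(c + 2*l), (c - 8*l)*(c + l)*(c + 2*l)) = c^2 - 6*c*l - 16*l^2
(2) = 1
(3) = s^2 - 5*s*v + 3*s - 15*v
(4) = x^2 + x - 6
(5) = gcd((b - 7)*(b - 3)*(b + 3), (b - 1)*(b + 4)*(b + 5)) = 1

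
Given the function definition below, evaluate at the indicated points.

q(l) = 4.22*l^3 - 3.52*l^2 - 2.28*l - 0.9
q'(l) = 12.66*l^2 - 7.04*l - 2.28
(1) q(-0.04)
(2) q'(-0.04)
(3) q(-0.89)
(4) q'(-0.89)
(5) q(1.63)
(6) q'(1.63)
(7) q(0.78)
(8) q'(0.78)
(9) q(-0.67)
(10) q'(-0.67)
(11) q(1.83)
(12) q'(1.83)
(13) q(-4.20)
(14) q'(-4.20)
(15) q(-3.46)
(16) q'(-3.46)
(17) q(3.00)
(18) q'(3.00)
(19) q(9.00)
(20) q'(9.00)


(1) = -0.81
(2) = -1.98
(3) = -4.63
(4) = 14.01
(5) = 4.31
(6) = 19.88
(7) = -2.82
(8) = -0.07
(9) = -2.22
(10) = 8.12
(11) = 9.00
(12) = 27.23
(13) = -366.07
(14) = 250.61
(15) = -209.95
(16) = 173.64
(17) = 74.52
(18) = 90.54
(19) = 2769.84
(20) = 959.82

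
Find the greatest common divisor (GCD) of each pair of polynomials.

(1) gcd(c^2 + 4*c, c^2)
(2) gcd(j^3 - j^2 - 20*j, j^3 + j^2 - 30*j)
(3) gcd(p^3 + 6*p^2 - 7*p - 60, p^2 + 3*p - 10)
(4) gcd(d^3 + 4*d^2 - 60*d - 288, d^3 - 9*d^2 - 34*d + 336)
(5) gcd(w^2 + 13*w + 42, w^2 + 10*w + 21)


(1) = c
(2) = j^2 - 5*j
(3) = gcd((p - 3)*(p + 4)*(p + 5), (p - 2)*(p + 5)) = p + 5
(4) = d^2 - 2*d - 48
(5) = w + 7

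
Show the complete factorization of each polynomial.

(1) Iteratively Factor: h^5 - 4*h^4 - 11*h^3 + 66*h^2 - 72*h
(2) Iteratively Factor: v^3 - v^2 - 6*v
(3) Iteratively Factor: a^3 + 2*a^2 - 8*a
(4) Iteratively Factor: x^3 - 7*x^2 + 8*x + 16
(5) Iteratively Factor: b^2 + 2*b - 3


(1) = (h - 3)*(h^4 - h^3 - 14*h^2 + 24*h) = (h - 3)*(h + 4)*(h^3 - 5*h^2 + 6*h) = h*(h - 3)*(h + 4)*(h^2 - 5*h + 6) = h*(h - 3)^2*(h + 4)*(h - 2)
(2) = (v - 3)*(v^2 + 2*v) = (v - 3)*(v + 2)*(v)
(3) = (a + 4)*(a^2 - 2*a) = a*(a + 4)*(a - 2)
(4) = (x - 4)*(x^2 - 3*x - 4) = (x - 4)^2*(x + 1)
(5) = (b - 1)*(b + 3)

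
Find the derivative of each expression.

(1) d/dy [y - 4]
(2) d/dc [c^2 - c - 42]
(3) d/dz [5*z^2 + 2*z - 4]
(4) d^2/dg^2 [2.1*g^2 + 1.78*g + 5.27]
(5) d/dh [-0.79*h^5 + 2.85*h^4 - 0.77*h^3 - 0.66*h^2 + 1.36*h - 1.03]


(1) = 1
(2) = 2*c - 1
(3) = 10*z + 2
(4) = 4.20000000000000
(5) = -3.95*h^4 + 11.4*h^3 - 2.31*h^2 - 1.32*h + 1.36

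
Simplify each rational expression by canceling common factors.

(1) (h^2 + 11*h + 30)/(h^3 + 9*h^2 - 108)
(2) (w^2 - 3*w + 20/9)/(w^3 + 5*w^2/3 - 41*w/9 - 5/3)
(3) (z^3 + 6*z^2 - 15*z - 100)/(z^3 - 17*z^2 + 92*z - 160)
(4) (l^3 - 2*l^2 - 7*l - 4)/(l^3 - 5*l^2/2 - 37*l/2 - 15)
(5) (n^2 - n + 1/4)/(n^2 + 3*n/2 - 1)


(1) = (h + 5)/(h^2 + 3*h - 18)
(2) = (3*w - 4)/(3*w^2 + 10*w + 3)
(3) = (z^2 + 10*z + 25)/(z^2 - 13*z + 40)
(4) = (2*l^2 - 6*l - 8)/(2*l^2 - 7*l - 30)
(5) = (2*n - 1)/(2*n + 4)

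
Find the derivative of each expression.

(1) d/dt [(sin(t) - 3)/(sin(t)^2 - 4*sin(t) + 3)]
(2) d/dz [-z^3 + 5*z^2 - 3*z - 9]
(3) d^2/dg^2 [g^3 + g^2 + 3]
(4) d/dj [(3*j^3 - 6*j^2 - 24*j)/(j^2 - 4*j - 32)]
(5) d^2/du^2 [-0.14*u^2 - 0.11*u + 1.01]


(1) = -cos(t)/(sin(t) - 1)^2
(2) = -3*z^2 + 10*z - 3
(3) = 6*g + 2
(4) = 3*(j^4 - 8*j^3 - 80*j^2 + 128*j + 256)/(j^4 - 8*j^3 - 48*j^2 + 256*j + 1024)
(5) = -0.280000000000000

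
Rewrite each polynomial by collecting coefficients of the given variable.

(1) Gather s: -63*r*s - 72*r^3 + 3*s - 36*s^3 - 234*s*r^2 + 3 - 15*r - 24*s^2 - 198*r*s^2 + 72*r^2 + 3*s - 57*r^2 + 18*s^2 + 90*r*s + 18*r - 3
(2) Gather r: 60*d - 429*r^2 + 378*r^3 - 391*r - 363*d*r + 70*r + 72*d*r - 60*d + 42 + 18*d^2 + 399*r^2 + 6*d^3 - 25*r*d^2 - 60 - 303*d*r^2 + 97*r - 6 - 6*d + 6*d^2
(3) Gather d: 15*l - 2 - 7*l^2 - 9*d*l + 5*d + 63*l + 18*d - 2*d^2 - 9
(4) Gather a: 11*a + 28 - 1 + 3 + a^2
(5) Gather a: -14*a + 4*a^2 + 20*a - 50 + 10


(1) = -72*r^3 + 15*r^2 + 3*r - 36*s^3 + s^2*(-198*r - 6) + s*(-234*r^2 + 27*r + 6)
(2) = 6*d^3 + 24*d^2 - 6*d + 378*r^3 + r^2*(-303*d - 30) + r*(-25*d^2 - 291*d - 224) - 24
(3) = -2*d^2 + d*(23 - 9*l) - 7*l^2 + 78*l - 11
(4) = a^2 + 11*a + 30
(5) = 4*a^2 + 6*a - 40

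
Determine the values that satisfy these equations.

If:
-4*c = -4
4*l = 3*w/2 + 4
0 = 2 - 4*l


Then:
c = 1
l = 1/2
w = -4/3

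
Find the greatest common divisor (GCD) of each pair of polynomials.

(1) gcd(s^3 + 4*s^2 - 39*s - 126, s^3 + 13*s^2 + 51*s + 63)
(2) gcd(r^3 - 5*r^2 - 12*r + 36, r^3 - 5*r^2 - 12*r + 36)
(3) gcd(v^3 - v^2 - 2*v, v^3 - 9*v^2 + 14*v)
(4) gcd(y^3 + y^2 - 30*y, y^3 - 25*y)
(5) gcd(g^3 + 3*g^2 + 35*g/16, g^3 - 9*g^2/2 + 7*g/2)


(1) = s^2 + 10*s + 21
(2) = r^3 - 5*r^2 - 12*r + 36
(3) = gcd(v*(v - 2)*(v + 1), v*(v - 7)*(v - 2)) = v^2 - 2*v
(4) = gcd(y*(y - 5)*(y + 6), y*(y - 5)*(y + 5)) = y^2 - 5*y
(5) = gcd(g*(g + 5/4)*(g + 7/4), g*(g - 7/2)*(g - 1)) = g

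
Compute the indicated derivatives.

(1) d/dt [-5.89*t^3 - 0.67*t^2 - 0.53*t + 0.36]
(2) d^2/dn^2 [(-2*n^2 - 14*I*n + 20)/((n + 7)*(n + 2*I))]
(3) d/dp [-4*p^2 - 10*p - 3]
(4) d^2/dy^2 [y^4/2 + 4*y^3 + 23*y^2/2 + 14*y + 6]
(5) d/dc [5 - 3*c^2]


(1) = -17.67*t^2 - 1.34*t - 0.53
(2) = 4*(7 - 5*I)/(n^3 + 21*n^2 + 147*n + 343)
(3) = -8*p - 10
(4) = 6*y^2 + 24*y + 23
(5) = -6*c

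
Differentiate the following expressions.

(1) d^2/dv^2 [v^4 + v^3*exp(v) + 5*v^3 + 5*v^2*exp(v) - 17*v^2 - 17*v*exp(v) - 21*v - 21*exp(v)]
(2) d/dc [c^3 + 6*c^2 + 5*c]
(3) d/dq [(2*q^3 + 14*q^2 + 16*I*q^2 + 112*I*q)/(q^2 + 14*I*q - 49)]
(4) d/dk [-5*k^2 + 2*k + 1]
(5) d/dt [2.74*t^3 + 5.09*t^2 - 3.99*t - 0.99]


(1) = v^3*exp(v) + 11*v^2*exp(v) + 12*v^2 + 9*v*exp(v) + 30*v - 45*exp(v) - 34
(2) = 3*c^2 + 12*c + 5
(3) = (2*q^3 + 42*I*q^2 + q*(-224 + 84*I) - 784)/(q^3 + 21*I*q^2 - 147*q - 343*I)
(4) = 2 - 10*k
(5) = 8.22*t^2 + 10.18*t - 3.99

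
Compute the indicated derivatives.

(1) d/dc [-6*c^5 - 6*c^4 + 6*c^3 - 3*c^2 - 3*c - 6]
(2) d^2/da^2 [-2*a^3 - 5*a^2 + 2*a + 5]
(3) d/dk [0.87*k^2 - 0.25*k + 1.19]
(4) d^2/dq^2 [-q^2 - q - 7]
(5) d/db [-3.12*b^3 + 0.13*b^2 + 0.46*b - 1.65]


(1) = -30*c^4 - 24*c^3 + 18*c^2 - 6*c - 3
(2) = -12*a - 10
(3) = 1.74*k - 0.25
(4) = -2
(5) = -9.36*b^2 + 0.26*b + 0.46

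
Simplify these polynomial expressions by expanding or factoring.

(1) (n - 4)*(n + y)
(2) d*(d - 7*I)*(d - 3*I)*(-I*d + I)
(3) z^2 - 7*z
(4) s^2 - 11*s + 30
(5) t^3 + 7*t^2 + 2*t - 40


(1) = n^2 + n*y - 4*n - 4*y
(2) = -I*d^4 - 10*d^3 + I*d^3 + 10*d^2 + 21*I*d^2 - 21*I*d
(3) = z*(z - 7)
(4) = (s - 6)*(s - 5)
(5) = (t - 2)*(t + 4)*(t + 5)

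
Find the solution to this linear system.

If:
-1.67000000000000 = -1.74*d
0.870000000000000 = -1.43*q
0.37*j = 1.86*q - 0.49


Then:
d = 0.96
j = -4.38
q = -0.61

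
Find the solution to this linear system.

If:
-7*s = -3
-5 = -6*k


Then:
k = 5/6
s = 3/7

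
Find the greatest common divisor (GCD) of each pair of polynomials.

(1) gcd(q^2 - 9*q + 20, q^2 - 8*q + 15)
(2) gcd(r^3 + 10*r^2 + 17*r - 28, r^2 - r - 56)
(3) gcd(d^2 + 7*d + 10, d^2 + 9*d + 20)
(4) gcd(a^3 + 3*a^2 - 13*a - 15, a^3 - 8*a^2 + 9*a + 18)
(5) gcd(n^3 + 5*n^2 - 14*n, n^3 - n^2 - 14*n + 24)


(1) = q - 5
(2) = gcd((r - 1)*(r + 4)*(r + 7), (r - 8)*(r + 7)) = r + 7
(3) = gcd((d + 2)*(d + 5), (d + 4)*(d + 5)) = d + 5
(4) = gcd((a - 3)*(a + 1)*(a + 5), (a - 6)*(a - 3)*(a + 1)) = a^2 - 2*a - 3
(5) = n - 2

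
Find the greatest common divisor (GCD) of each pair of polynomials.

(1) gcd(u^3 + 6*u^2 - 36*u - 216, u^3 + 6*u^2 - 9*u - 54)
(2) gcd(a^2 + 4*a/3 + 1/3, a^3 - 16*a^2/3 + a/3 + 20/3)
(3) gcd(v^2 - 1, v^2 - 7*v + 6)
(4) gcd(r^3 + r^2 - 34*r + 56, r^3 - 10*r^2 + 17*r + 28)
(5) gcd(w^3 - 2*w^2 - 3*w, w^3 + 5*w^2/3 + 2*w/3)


(1) = u + 6
(2) = a + 1
(3) = v - 1
(4) = r - 4
(5) = gcd(w*(w - 3)*(w + 1), w*(w + 2/3)*(w + 1)) = w^2 + w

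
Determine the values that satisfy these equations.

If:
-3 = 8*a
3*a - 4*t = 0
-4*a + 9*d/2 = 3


Then:
a = -3/8
d = 1/3
t = -9/32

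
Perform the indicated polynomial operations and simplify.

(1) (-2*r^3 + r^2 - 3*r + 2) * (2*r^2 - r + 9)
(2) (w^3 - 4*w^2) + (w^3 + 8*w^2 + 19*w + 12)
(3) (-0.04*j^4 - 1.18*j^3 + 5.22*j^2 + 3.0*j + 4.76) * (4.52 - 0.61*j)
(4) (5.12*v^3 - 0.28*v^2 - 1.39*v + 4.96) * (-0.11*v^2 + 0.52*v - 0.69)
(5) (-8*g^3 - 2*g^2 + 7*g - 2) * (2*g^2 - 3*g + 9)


(1) = -4*r^5 + 4*r^4 - 25*r^3 + 16*r^2 - 29*r + 18
(2) = 2*w^3 + 4*w^2 + 19*w + 12
(3) = 0.0244*j^5 + 0.539*j^4 - 8.5178*j^3 + 21.7644*j^2 + 10.6564*j + 21.5152
(4) = -0.5632*v^5 + 2.6932*v^4 - 3.5255*v^3 - 1.0752*v^2 + 3.5383*v - 3.4224
(5) = -16*g^5 + 20*g^4 - 52*g^3 - 43*g^2 + 69*g - 18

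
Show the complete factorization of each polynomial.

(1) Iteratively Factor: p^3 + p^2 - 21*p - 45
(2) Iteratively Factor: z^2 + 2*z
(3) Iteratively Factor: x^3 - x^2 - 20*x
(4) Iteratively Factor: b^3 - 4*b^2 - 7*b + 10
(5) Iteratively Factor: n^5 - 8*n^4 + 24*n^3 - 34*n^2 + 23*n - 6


(1) = (p - 5)*(p^2 + 6*p + 9) = (p - 5)*(p + 3)*(p + 3)
(2) = (z)*(z + 2)
(3) = (x)*(x^2 - x - 20) = x*(x + 4)*(x - 5)
(4) = (b - 1)*(b^2 - 3*b - 10) = (b - 5)*(b - 1)*(b + 2)
(5) = (n - 3)*(n^4 - 5*n^3 + 9*n^2 - 7*n + 2) = (n - 3)*(n - 1)*(n^3 - 4*n^2 + 5*n - 2) = (n - 3)*(n - 1)^2*(n^2 - 3*n + 2) = (n - 3)*(n - 1)^3*(n - 2)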